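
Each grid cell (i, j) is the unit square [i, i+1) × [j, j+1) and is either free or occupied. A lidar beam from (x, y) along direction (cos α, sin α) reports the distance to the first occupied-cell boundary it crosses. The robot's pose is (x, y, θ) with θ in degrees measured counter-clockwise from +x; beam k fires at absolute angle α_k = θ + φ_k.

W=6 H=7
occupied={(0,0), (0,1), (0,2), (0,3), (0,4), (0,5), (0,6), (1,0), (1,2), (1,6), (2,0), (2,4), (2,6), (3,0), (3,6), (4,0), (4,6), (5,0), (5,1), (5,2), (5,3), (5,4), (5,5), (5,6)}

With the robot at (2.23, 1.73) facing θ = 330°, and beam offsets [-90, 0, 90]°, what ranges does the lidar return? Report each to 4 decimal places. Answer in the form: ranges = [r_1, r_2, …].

beam 1: φ=-90°, α=240°
  direction (-0.5000, -0.8660); cell (2,1); t to first gridline: x 0.4600, y 0.8429 (then +2.0000 / +1.1547)
    (1,1) via x @ 0.4600
    (1,0) via y @ 0.8429  # hit
  → r_1 = 0.8429
beam 2: φ=0°, α=330°
  direction (0.8660, -0.5000); cell (2,1); t to first gridline: x 0.8891, y 1.4600 (then +1.1547 / +2.0000)
    (3,1) via x @ 0.8891
    (3,0) via y @ 1.4600  # hit
  → r_2 = 1.4600
beam 3: φ=90°, α=60°
  direction (0.5000, 0.8660); cell (2,1); t to first gridline: x 1.5400, y 0.3118 (then +2.0000 / +1.1547)
    (2,2) via y @ 0.3118
    (2,3) via y @ 1.4665
    (3,3) via x @ 1.5400
    (3,4) via y @ 2.6212
    (4,4) via x @ 3.5400
    (4,5) via y @ 3.7759
    (4,6) via y @ 4.9306  # hit
  → r_3 = 4.9306

ranges = [0.8429, 1.4600, 4.9306]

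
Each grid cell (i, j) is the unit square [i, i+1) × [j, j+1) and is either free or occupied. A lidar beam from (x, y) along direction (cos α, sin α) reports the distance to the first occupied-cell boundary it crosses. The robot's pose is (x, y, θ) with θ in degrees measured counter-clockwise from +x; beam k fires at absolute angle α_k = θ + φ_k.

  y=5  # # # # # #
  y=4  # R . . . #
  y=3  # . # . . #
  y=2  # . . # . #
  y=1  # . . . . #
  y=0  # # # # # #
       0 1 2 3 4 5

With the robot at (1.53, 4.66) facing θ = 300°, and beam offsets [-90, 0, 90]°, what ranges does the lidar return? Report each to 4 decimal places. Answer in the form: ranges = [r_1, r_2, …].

ranges = [0.6120, 0.9400, 0.6800]

beam 1: φ=-90°, α=210°
  direction (-0.8660, -0.5000); cell (1,4); t to first gridline: x 0.6120, y 1.3200 (then +1.1547 / +2.0000)
    (0,4) via x @ 0.6120  # hit
  → r_1 = 0.6120
beam 2: φ=0°, α=300°
  direction (0.5000, -0.8660); cell (1,4); t to first gridline: x 0.9400, y 0.7621 (then +2.0000 / +1.1547)
    (1,3) via y @ 0.7621
    (2,3) via x @ 0.9400  # hit
  → r_2 = 0.9400
beam 3: φ=90°, α=30°
  direction (0.8660, 0.5000); cell (1,4); t to first gridline: x 0.5427, y 0.6800 (then +1.1547 / +2.0000)
    (2,4) via x @ 0.5427
    (2,5) via y @ 0.6800  # hit
  → r_3 = 0.6800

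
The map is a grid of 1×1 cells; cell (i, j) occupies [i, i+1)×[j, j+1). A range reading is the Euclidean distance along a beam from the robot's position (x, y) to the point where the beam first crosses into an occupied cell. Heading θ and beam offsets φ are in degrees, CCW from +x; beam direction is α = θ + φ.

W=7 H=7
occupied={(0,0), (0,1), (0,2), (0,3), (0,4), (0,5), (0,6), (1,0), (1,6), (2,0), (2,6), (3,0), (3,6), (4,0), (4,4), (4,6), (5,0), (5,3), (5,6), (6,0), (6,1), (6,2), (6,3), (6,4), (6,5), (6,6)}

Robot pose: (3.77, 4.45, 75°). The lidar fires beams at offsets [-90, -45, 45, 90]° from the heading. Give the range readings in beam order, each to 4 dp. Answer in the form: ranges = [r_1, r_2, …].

beam 1: φ=-90°, α=345°
  cosα=0.9659 sinα=-0.2588 | (3,4) | tMaxX 0.2381 tMaxY 1.7387 | tΔX 1.0353 tΔY 3.8637
    t=0.2381 [x] (4,4) — stop
  → r_1 = 0.2381
beam 2: φ=-45°, α=30°
  cosα=0.8660 sinα=0.5000 | (3,4) | tMaxX 0.2656 tMaxY 1.1000 | tΔX 1.1547 tΔY 2.0000
    t=0.2656 [x] (4,4) — stop
  → r_2 = 0.2656
beam 3: φ=45°, α=120°
  cosα=-0.5000 sinα=0.8660 | (3,4) | tMaxX 1.5400 tMaxY 0.6351 | tΔX 2.0000 tΔY 1.1547
    t=0.6351 [y] (3,5)
    t=1.5400 [x] (2,5)
    t=1.7898 [y] (2,6) — stop
  → r_3 = 1.7898
beam 4: φ=90°, α=165°
  cosα=-0.9659 sinα=0.2588 | (3,4) | tMaxX 0.7972 tMaxY 2.1250 | tΔX 1.0353 tΔY 3.8637
    t=0.7972 [x] (2,4)
    t=1.8324 [x] (1,4)
    t=2.1250 [y] (1,5)
    t=2.8677 [x] (0,5) — stop
  → r_4 = 2.8677

ranges = [0.2381, 0.2656, 1.7898, 2.8677]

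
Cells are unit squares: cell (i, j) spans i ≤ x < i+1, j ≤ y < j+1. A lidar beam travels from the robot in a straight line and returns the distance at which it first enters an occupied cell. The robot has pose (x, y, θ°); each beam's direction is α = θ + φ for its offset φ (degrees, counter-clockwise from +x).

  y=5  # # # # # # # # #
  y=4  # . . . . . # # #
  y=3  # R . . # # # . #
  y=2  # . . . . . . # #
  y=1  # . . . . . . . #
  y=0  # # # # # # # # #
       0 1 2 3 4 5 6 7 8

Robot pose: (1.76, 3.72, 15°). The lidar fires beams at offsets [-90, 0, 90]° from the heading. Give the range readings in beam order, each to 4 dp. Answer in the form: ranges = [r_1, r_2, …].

beam 1: φ=-90°, α=285°
  direction (0.2588, -0.9659); cell (1,3); t to first gridline: x 0.9273, y 0.7454 (then +3.8637 / +1.0353)
    (1,2) via y @ 0.7454
    (2,2) via x @ 0.9273
    (2,1) via y @ 1.7807
    (2,0) via y @ 2.8160  # hit
  → r_1 = 2.8160
beam 2: φ=0°, α=15°
  direction (0.9659, 0.2588); cell (1,3); t to first gridline: x 0.2485, y 1.0818 (then +1.0353 / +3.8637)
    (2,3) via x @ 0.2485
    (2,4) via y @ 1.0818
    (3,4) via x @ 1.2837
    (4,4) via x @ 2.3190
    (5,4) via x @ 3.3543
    (6,4) via x @ 4.3896  # hit
  → r_2 = 4.3896
beam 3: φ=90°, α=105°
  direction (-0.2588, 0.9659); cell (1,3); t to first gridline: x 2.9364, y 0.2899 (then +3.8637 / +1.0353)
    (1,4) via y @ 0.2899
    (1,5) via y @ 1.3252  # hit
  → r_3 = 1.3252

ranges = [2.8160, 4.3896, 1.3252]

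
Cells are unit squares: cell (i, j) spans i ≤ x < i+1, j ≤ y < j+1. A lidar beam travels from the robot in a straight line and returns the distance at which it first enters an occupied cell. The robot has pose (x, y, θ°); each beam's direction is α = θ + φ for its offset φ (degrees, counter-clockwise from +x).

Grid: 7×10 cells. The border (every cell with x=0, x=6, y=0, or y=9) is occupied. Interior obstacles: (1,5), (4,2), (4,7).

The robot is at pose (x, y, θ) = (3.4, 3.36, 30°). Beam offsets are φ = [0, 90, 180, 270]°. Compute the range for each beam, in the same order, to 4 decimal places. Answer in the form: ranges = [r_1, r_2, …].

ranges = [3.0022, 2.8000, 2.7713, 1.2000]

beam 1: φ=0°, α=30°
  cosα=0.8660 sinα=0.5000 | (3,3) | tMaxX 0.6928 tMaxY 1.2800 | tΔX 1.1547 tΔY 2.0000
    t=0.6928 [x] (4,3)
    t=1.2800 [y] (4,4)
    t=1.8475 [x] (5,4)
    t=3.0022 [x] (6,4) — stop
  → r_1 = 3.0022
beam 2: φ=90°, α=120°
  cosα=-0.5000 sinα=0.8660 | (3,3) | tMaxX 0.8000 tMaxY 0.7390 | tΔX 2.0000 tΔY 1.1547
    t=0.7390 [y] (3,4)
    t=0.8000 [x] (2,4)
    t=1.8937 [y] (2,5)
    t=2.8000 [x] (1,5) — stop
  → r_2 = 2.8000
beam 3: φ=180°, α=210°
  cosα=-0.8660 sinα=-0.5000 | (3,3) | tMaxX 0.4619 tMaxY 0.7200 | tΔX 1.1547 tΔY 2.0000
    t=0.4619 [x] (2,3)
    t=0.7200 [y] (2,2)
    t=1.6166 [x] (1,2)
    t=2.7200 [y] (1,1)
    t=2.7713 [x] (0,1) — stop
  → r_3 = 2.7713
beam 4: φ=270°, α=300°
  cosα=0.5000 sinα=-0.8660 | (3,3) | tMaxX 1.2000 tMaxY 0.4157 | tΔX 2.0000 tΔY 1.1547
    t=0.4157 [y] (3,2)
    t=1.2000 [x] (4,2) — stop
  → r_4 = 1.2000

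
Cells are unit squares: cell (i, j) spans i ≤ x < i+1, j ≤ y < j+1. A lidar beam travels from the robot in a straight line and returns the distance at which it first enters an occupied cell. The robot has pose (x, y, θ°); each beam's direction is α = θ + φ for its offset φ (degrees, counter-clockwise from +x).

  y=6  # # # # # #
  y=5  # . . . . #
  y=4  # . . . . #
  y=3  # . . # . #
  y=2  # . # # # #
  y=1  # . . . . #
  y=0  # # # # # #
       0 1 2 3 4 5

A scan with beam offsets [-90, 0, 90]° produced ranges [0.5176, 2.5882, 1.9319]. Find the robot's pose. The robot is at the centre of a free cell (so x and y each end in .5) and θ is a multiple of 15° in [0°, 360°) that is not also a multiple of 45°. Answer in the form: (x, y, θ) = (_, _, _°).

Enumerate (i+0.5, j+0.5, θ) over the 16 free cells and 16 admissible headings. For each, cast all 3 beams and compare to the given ranges.
  (1.5, 2.5, 210°): beam 1 = 1.0000 ≠ 0.5176 ✗
  (1.5, 4.5, 210°): beam 1 = 1.0000 ≠ 0.5176 ✗
  (1.5, 5.5, 195°): beam 2 = 0.5176 ≠ 2.5882 ✗
  …
  (1.5, 5.5, 285°): r_1=0.5176, r_2=2.5882, r_3=1.9319 — all match ✓
No second candidate reproduces the full scan.

(x, y, θ) = (1.5, 5.5, 285°)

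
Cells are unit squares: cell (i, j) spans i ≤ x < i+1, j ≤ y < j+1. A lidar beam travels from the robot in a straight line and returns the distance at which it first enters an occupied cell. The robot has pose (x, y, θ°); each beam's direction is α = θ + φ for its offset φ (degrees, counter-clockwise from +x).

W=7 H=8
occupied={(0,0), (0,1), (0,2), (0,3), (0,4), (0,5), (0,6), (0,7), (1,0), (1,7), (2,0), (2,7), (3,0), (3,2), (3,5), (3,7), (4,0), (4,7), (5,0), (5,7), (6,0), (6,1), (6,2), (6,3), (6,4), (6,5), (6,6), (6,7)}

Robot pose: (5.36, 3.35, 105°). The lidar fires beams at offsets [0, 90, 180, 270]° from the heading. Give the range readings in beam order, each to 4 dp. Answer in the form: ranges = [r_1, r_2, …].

beam 1: φ=0°, α=105°
  cosα=-0.2588 sinα=0.9659 | (5,3) | tMaxX 1.3909 tMaxY 0.6729 | tΔX 3.8637 tΔY 1.0353
    t=0.6729 [y] (5,4)
    t=1.3909 [x] (4,4)
    t=1.7082 [y] (4,5)
    t=2.7435 [y] (4,6)
    t=3.7788 [y] (4,7) — stop
  → r_1 = 3.7788
beam 2: φ=90°, α=195°
  cosα=-0.9659 sinα=-0.2588 | (5,3) | tMaxX 0.3727 tMaxY 1.3523 | tΔX 1.0353 tΔY 3.8637
    t=0.3727 [x] (4,3)
    t=1.3523 [y] (4,2)
    t=1.4080 [x] (3,2) — stop
  → r_2 = 1.4080
beam 3: φ=180°, α=285°
  cosα=0.2588 sinα=-0.9659 | (5,3) | tMaxX 2.4728 tMaxY 0.3623 | tΔX 3.8637 tΔY 1.0353
    t=0.3623 [y] (5,2)
    t=1.3976 [y] (5,1)
    t=2.4329 [y] (5,0) — stop
  → r_3 = 2.4329
beam 4: φ=270°, α=15°
  cosα=0.9659 sinα=0.2588 | (5,3) | tMaxX 0.6626 tMaxY 2.5114 | tΔX 1.0353 tΔY 3.8637
    t=0.6626 [x] (6,3) — stop
  → r_4 = 0.6626

ranges = [3.7788, 1.4080, 2.4329, 0.6626]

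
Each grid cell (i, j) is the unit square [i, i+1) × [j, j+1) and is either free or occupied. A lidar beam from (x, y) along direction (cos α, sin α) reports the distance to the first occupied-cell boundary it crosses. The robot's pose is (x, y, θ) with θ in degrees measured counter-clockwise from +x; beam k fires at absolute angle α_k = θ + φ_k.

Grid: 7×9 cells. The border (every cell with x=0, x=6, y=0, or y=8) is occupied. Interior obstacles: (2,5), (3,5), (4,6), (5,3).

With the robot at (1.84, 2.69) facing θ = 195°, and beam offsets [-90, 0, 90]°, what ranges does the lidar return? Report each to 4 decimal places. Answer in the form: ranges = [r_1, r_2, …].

beam 1: φ=-90°, α=105°
  d=(-0.2588,0.9659)  start (1,2)  tX=3.2455 tY=0.3209  stride 1/|dx|=3.8637 1/|dy|=1.0353
    cross y-line → (1,3), t=0.3209
    cross y-line → (1,4), t=1.3562
    cross y-line → (1,5), t=2.3915
    cross x-line → (0,5), t=3.2455 (wall)
  → r_1 = 3.2455
beam 2: φ=0°, α=195°
  d=(-0.9659,-0.2588)  start (1,2)  tX=0.8696 tY=2.6660  stride 1/|dx|=1.0353 1/|dy|=3.8637
    cross x-line → (0,2), t=0.8696 (wall)
  → r_2 = 0.8696
beam 3: φ=90°, α=285°
  d=(0.2588,-0.9659)  start (1,2)  tX=0.6182 tY=0.7143  stride 1/|dx|=3.8637 1/|dy|=1.0353
    cross x-line → (2,2), t=0.6182
    cross y-line → (2,1), t=0.7143
    cross y-line → (2,0), t=1.7496 (wall)
  → r_3 = 1.7496

ranges = [3.2455, 0.8696, 1.7496]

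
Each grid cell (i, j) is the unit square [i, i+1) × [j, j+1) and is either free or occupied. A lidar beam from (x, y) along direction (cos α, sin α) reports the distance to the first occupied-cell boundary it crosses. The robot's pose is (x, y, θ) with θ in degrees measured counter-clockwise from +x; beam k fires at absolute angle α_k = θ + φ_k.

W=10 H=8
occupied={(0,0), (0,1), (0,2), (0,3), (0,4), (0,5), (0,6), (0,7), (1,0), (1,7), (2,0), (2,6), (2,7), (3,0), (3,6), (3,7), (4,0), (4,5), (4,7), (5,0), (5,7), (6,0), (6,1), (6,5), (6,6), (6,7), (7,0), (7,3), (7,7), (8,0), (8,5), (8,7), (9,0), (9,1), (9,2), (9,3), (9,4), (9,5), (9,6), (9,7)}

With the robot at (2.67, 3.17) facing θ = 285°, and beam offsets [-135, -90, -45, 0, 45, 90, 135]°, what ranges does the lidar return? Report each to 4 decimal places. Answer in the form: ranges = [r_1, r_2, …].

ranges = [1.9283, 1.7289, 2.5057, 2.2465, 3.8452, 6.5533, 2.6600]

beam 1: φ=-135°, α=150°
  direction (-0.8660, 0.5000); cell (2,3); t to first gridline: x 0.7736, y 1.6600 (then +1.1547 / +2.0000)
    (1,3) via x @ 0.7736
    (1,4) via y @ 1.6600
    (0,4) via x @ 1.9283  # hit
  → r_1 = 1.9283
beam 2: φ=-90°, α=195°
  direction (-0.9659, -0.2588); cell (2,3); t to first gridline: x 0.6936, y 0.6568 (then +1.0353 / +3.8637)
    (2,2) via y @ 0.6568
    (1,2) via x @ 0.6936
    (0,2) via x @ 1.7289  # hit
  → r_2 = 1.7289
beam 3: φ=-45°, α=240°
  direction (-0.5000, -0.8660); cell (2,3); t to first gridline: x 1.3400, y 0.1963 (then +2.0000 / +1.1547)
    (2,2) via y @ 0.1963
    (1,2) via x @ 1.3400
    (1,1) via y @ 1.3510
    (1,0) via y @ 2.5057  # hit
  → r_3 = 2.5057
beam 4: φ=0°, α=285°
  direction (0.2588, -0.9659); cell (2,3); t to first gridline: x 1.2750, y 0.1760 (then +3.8637 / +1.0353)
    (2,2) via y @ 0.1760
    (2,1) via y @ 1.2113
    (3,1) via x @ 1.2750
    (3,0) via y @ 2.2465  # hit
  → r_4 = 2.2465
beam 5: φ=45°, α=330°
  direction (0.8660, -0.5000); cell (2,3); t to first gridline: x 0.3811, y 0.3400 (then +1.1547 / +2.0000)
    (2,2) via y @ 0.3400
    (3,2) via x @ 0.3811
    (4,2) via x @ 1.5358
    (4,1) via y @ 2.3400
    (5,1) via x @ 2.6905
    (6,1) via x @ 3.8452  # hit
  → r_5 = 3.8452
beam 6: φ=90°, α=15°
  direction (0.9659, 0.2588); cell (2,3); t to first gridline: x 0.3416, y 3.2069 (then +1.0353 / +3.8637)
    (3,3) via x @ 0.3416
    (4,3) via x @ 1.3769
    (5,3) via x @ 2.4122
    (5,4) via y @ 3.2069
    (6,4) via x @ 3.4475
    (7,4) via x @ 4.4827
    (8,4) via x @ 5.5180
    (9,4) via x @ 6.5533  # hit
  → r_6 = 6.5533
beam 7: φ=135°, α=60°
  direction (0.5000, 0.8660); cell (2,3); t to first gridline: x 0.6600, y 0.9584 (then +2.0000 / +1.1547)
    (3,3) via x @ 0.6600
    (3,4) via y @ 0.9584
    (3,5) via y @ 2.1131
    (4,5) via x @ 2.6600  # hit
  → r_7 = 2.6600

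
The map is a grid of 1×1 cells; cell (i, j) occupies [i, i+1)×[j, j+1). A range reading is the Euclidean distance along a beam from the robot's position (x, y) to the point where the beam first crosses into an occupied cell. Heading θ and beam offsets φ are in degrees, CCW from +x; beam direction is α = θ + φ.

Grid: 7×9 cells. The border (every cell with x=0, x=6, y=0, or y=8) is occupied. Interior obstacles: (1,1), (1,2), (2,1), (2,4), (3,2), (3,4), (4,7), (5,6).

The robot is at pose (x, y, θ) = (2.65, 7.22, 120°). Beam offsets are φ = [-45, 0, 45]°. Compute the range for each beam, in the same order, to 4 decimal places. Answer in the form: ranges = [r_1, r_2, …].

ranges = [0.8075, 0.9007, 1.7082]

beam 1: φ=-45°, α=75°
  cosα=0.2588 sinα=0.9659 | (2,7) | tMaxX 1.3523 tMaxY 0.8075 | tΔX 3.8637 tΔY 1.0353
    t=0.8075 [y] (2,8) — stop
  → r_1 = 0.8075
beam 2: φ=0°, α=120°
  cosα=-0.5000 sinα=0.8660 | (2,7) | tMaxX 1.3000 tMaxY 0.9007 | tΔX 2.0000 tΔY 1.1547
    t=0.9007 [y] (2,8) — stop
  → r_2 = 0.9007
beam 3: φ=45°, α=165°
  cosα=-0.9659 sinα=0.2588 | (2,7) | tMaxX 0.6729 tMaxY 3.0137 | tΔX 1.0353 tΔY 3.8637
    t=0.6729 [x] (1,7)
    t=1.7082 [x] (0,7) — stop
  → r_3 = 1.7082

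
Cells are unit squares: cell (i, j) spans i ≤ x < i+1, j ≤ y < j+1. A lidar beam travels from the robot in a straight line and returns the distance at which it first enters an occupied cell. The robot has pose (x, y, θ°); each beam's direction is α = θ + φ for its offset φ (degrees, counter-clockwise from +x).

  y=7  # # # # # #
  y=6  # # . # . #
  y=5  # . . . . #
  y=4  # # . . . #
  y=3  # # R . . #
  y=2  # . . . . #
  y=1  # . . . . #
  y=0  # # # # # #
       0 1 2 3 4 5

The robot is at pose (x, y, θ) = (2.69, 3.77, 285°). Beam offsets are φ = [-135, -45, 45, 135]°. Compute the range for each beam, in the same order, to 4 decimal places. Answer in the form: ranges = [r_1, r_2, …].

beam 1: φ=-135°, α=150°
  d=(-0.8660,0.5000)  start (2,3)  tX=0.7967 tY=0.4600  stride 1/|dx|=1.1547 1/|dy|=2.0000
    cross y-line → (2,4), t=0.4600
    cross x-line → (1,4), t=0.7967 (wall)
  → r_1 = 0.7967
beam 2: φ=-45°, α=240°
  d=(-0.5000,-0.8660)  start (2,3)  tX=1.3800 tY=0.8891  stride 1/|dx|=2.0000 1/|dy|=1.1547
    cross y-line → (2,2), t=0.8891
    cross x-line → (1,2), t=1.3800
    cross y-line → (1,1), t=2.0438
    cross y-line → (1,0), t=3.1985 (wall)
  → r_2 = 3.1985
beam 3: φ=45°, α=330°
  d=(0.8660,-0.5000)  start (2,3)  tX=0.3580 tY=1.5400  stride 1/|dx|=1.1547 1/|dy|=2.0000
    cross x-line → (3,3), t=0.3580
    cross x-line → (4,3), t=1.5127
    cross y-line → (4,2), t=1.5400
    cross x-line → (5,2), t=2.6674 (wall)
  → r_3 = 2.6674
beam 4: φ=135°, α=60°
  d=(0.5000,0.8660)  start (2,3)  tX=0.6200 tY=0.2656  stride 1/|dx|=2.0000 1/|dy|=1.1547
    cross y-line → (2,4), t=0.2656
    cross x-line → (3,4), t=0.6200
    cross y-line → (3,5), t=1.4203
    cross y-line → (3,6), t=2.5750 (wall)
  → r_4 = 2.5750

ranges = [0.7967, 3.1985, 2.6674, 2.5750]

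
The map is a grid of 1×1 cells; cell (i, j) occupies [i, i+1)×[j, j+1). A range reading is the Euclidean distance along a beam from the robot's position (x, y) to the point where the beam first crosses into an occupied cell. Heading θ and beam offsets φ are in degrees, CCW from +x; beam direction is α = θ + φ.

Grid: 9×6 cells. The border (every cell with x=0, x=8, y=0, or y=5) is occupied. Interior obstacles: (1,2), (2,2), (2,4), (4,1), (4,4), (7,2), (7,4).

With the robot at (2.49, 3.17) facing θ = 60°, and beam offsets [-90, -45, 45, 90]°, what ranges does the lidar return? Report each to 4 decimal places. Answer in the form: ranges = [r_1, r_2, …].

beam 1: φ=-90°, α=330°
  cosα=0.8660 sinα=-0.5000 | (2,3) | tMaxX 0.5889 tMaxY 0.3400 | tΔX 1.1547 tΔY 2.0000
    t=0.3400 [y] (2,2) — stop
  → r_1 = 0.3400
beam 2: φ=-45°, α=15°
  cosα=0.9659 sinα=0.2588 | (2,3) | tMaxX 0.5280 tMaxY 3.2069 | tΔX 1.0353 tΔY 3.8637
    t=0.5280 [x] (3,3)
    t=1.5633 [x] (4,3)
    t=2.5985 [x] (5,3)
    t=3.2069 [y] (5,4)
    t=3.6338 [x] (6,4)
    t=4.6691 [x] (7,4) — stop
  → r_2 = 4.6691
beam 3: φ=45°, α=105°
  cosα=-0.2588 sinα=0.9659 | (2,3) | tMaxX 1.8932 tMaxY 0.8593 | tΔX 3.8637 tΔY 1.0353
    t=0.8593 [y] (2,4) — stop
  → r_3 = 0.8593
beam 4: φ=90°, α=150°
  cosα=-0.8660 sinα=0.5000 | (2,3) | tMaxX 0.5658 tMaxY 1.6600 | tΔX 1.1547 tΔY 2.0000
    t=0.5658 [x] (1,3)
    t=1.6600 [y] (1,4)
    t=1.7205 [x] (0,4) — stop
  → r_4 = 1.7205

ranges = [0.3400, 4.6691, 0.8593, 1.7205]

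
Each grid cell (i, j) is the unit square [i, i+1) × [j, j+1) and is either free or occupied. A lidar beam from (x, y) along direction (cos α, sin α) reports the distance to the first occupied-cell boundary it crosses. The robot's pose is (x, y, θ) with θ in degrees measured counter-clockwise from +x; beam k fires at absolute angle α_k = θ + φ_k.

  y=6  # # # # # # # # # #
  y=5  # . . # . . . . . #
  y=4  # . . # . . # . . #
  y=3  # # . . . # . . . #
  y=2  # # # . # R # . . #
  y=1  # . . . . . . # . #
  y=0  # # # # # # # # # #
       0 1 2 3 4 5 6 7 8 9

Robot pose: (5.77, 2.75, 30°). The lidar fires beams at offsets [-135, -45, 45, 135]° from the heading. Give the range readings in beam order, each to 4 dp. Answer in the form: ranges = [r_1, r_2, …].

beam 1: φ=-135°, α=255°
  d=(-0.2588,-0.9659)  start (5,2)  tX=2.9751 tY=0.7765  stride 1/|dx|=3.8637 1/|dy|=1.0353
    cross y-line → (5,1), t=0.7765
    cross y-line → (5,0), t=1.8117 (wall)
  → r_1 = 1.8117
beam 2: φ=-45°, α=345°
  d=(0.9659,-0.2588)  start (5,2)  tX=0.2381 tY=2.8978  stride 1/|dx|=1.0353 1/|dy|=3.8637
    cross x-line → (6,2), t=0.2381 (wall)
  → r_2 = 0.2381
beam 3: φ=45°, α=75°
  d=(0.2588,0.9659)  start (5,2)  tX=0.8887 tY=0.2588  stride 1/|dx|=3.8637 1/|dy|=1.0353
    cross y-line → (5,3), t=0.2588 (wall)
  → r_3 = 0.2588
beam 4: φ=135°, α=165°
  d=(-0.9659,0.2588)  start (5,2)  tX=0.7972 tY=0.9659  stride 1/|dx|=1.0353 1/|dy|=3.8637
    cross x-line → (4,2), t=0.7972 (wall)
  → r_4 = 0.7972

ranges = [1.8117, 0.2381, 0.2588, 0.7972]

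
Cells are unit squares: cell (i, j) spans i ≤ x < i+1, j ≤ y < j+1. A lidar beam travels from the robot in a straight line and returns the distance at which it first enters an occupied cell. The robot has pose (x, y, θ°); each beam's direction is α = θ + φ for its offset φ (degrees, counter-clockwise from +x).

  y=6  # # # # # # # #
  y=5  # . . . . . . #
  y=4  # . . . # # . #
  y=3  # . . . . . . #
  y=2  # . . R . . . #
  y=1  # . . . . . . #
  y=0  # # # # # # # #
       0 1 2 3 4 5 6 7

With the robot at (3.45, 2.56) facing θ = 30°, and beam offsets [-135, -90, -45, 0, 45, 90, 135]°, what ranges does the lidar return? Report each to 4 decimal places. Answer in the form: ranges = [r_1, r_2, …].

beam 1: φ=-135°, α=255°
  direction (-0.2588, -0.9659); cell (3,2); t to first gridline: x 1.7387, y 0.5798 (then +3.8637 / +1.0353)
    (3,1) via y @ 0.5798
    (3,0) via y @ 1.6150  # hit
  → r_1 = 1.6150
beam 2: φ=-90°, α=300°
  direction (0.5000, -0.8660); cell (3,2); t to first gridline: x 1.1000, y 0.6466 (then +2.0000 / +1.1547)
    (3,1) via y @ 0.6466
    (4,1) via x @ 1.1000
    (4,0) via y @ 1.8013  # hit
  → r_2 = 1.8013
beam 3: φ=-45°, α=345°
  direction (0.9659, -0.2588); cell (3,2); t to first gridline: x 0.5694, y 2.1637 (then +1.0353 / +3.8637)
    (4,2) via x @ 0.5694
    (5,2) via x @ 1.6047
    (5,1) via y @ 2.1637
    (6,1) via x @ 2.6400
    (7,1) via x @ 3.6752  # hit
  → r_3 = 3.6752
beam 4: φ=0°, α=30°
  direction (0.8660, 0.5000); cell (3,2); t to first gridline: x 0.6351, y 0.8800 (then +1.1547 / +2.0000)
    (4,2) via x @ 0.6351
    (4,3) via y @ 0.8800
    (5,3) via x @ 1.7898
    (5,4) via y @ 2.8800  # hit
  → r_4 = 2.8800
beam 5: φ=45°, α=75°
  direction (0.2588, 0.9659); cell (3,2); t to first gridline: x 2.1250, y 0.4555 (then +3.8637 / +1.0353)
    (3,3) via y @ 0.4555
    (3,4) via y @ 1.4908
    (4,4) via x @ 2.1250  # hit
  → r_5 = 2.1250
beam 6: φ=90°, α=120°
  direction (-0.5000, 0.8660); cell (3,2); t to first gridline: x 0.9000, y 0.5081 (then +2.0000 / +1.1547)
    (3,3) via y @ 0.5081
    (2,3) via x @ 0.9000
    (2,4) via y @ 1.6628
    (2,5) via y @ 2.8175
    (1,5) via x @ 2.9000
    (1,6) via y @ 3.9722  # hit
  → r_6 = 3.9722
beam 7: φ=135°, α=165°
  direction (-0.9659, 0.2588); cell (3,2); t to first gridline: x 0.4659, y 1.7000 (then +1.0353 / +3.8637)
    (2,2) via x @ 0.4659
    (1,2) via x @ 1.5012
    (1,3) via y @ 1.7000
    (0,3) via x @ 2.5364  # hit
  → r_7 = 2.5364

ranges = [1.6150, 1.8013, 3.6752, 2.8800, 2.1250, 3.9722, 2.5364]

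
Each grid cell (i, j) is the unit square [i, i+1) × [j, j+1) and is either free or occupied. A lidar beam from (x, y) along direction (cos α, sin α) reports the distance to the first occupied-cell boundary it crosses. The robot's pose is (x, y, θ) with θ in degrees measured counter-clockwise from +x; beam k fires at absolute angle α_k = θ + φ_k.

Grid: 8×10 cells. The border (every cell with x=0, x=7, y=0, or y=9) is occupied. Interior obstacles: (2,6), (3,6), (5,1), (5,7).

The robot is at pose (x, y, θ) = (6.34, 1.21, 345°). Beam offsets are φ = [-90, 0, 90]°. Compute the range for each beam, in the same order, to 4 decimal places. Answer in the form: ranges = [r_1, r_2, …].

beam 1: φ=-90°, α=255°
  direction (-0.2588, -0.9659); cell (6,1); t to first gridline: x 1.3137, y 0.2174 (then +3.8637 / +1.0353)
    (6,0) via y @ 0.2174  # hit
  → r_1 = 0.2174
beam 2: φ=0°, α=345°
  direction (0.9659, -0.2588); cell (6,1); t to first gridline: x 0.6833, y 0.8114 (then +1.0353 / +3.8637)
    (7,1) via x @ 0.6833  # hit
  → r_2 = 0.6833
beam 3: φ=90°, α=75°
  direction (0.2588, 0.9659); cell (6,1); t to first gridline: x 2.5500, y 0.8179 (then +3.8637 / +1.0353)
    (6,2) via y @ 0.8179
    (6,3) via y @ 1.8531
    (7,3) via x @ 2.5500  # hit
  → r_3 = 2.5500

ranges = [0.2174, 0.6833, 2.5500]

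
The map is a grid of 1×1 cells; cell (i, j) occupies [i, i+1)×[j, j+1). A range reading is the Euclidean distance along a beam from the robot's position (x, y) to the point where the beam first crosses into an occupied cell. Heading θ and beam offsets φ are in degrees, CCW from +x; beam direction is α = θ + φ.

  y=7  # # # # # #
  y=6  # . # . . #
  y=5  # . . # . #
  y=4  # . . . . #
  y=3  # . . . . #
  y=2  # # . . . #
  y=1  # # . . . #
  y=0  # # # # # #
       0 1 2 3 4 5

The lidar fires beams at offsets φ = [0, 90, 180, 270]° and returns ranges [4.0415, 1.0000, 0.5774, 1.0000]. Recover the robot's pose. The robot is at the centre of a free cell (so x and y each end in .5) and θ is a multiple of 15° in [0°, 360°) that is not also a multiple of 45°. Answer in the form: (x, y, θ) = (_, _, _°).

(x, y, θ) = (1.5, 5.5, 330°)

The pose lattice has 20·16 = 320 candidates. Test each by forward raycasting.
  (2.5, 1.5, 15°): beam 1 = 2.5882 ≠ 4.0415 ✗
  (1.5, 5.5, 255°): beam 1 = 1.9319 ≠ 4.0415 ✗
  (4.5, 4.5, 240°): beam 2 = 0.5774 ≠ 1.0000 ✗
  (2.5, 4.5, 285°): beam 1 = 3.6235 ≠ 4.0415 ✗
  (1.5, 4.5, 345°): beam 1 = 3.6235 ≠ 4.0415 ✗
  …
  (1.5, 5.5, 330°): r_1=4.0415, r_2=1.0000, r_3=0.5774, r_4=1.0000 — all match ✓
Only this pose fits every beam.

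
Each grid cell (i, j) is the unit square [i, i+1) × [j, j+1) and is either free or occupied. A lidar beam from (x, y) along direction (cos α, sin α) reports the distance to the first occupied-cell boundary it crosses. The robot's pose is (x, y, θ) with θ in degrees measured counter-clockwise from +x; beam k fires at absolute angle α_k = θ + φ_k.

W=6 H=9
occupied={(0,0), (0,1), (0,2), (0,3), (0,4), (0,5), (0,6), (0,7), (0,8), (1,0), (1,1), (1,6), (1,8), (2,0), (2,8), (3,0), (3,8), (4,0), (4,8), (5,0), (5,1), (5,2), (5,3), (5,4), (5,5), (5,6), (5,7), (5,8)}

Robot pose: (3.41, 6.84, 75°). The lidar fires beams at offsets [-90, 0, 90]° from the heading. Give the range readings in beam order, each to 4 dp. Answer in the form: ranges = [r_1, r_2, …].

ranges = [1.6461, 1.2009, 2.4950]

beam 1: φ=-90°, α=345°
  dir = (cos 345°, sin 345°) = (0.9659, -0.2588); from cell (3,6)
  next x-line at t=0.6108, next y-line at t=3.2455; Δt_x=1.0353, Δt_y=3.8637
    x: enter (4,6) at t=0.6108
    x: enter (5,6) at t=1.6461 ← occupied
  → r_1 = 1.6461
beam 2: φ=0°, α=75°
  dir = (cos 75°, sin 75°) = (0.2588, 0.9659); from cell (3,6)
  next x-line at t=2.2796, next y-line at t=0.1656; Δt_x=3.8637, Δt_y=1.0353
    y: enter (3,7) at t=0.1656
    y: enter (3,8) at t=1.2009 ← occupied
  → r_2 = 1.2009
beam 3: φ=90°, α=165°
  dir = (cos 165°, sin 165°) = (-0.9659, 0.2588); from cell (3,6)
  next x-line at t=0.4245, next y-line at t=0.6182; Δt_x=1.0353, Δt_y=3.8637
    x: enter (2,6) at t=0.4245
    y: enter (2,7) at t=0.6182
    x: enter (1,7) at t=1.4597
    x: enter (0,7) at t=2.4950 ← occupied
  → r_3 = 2.4950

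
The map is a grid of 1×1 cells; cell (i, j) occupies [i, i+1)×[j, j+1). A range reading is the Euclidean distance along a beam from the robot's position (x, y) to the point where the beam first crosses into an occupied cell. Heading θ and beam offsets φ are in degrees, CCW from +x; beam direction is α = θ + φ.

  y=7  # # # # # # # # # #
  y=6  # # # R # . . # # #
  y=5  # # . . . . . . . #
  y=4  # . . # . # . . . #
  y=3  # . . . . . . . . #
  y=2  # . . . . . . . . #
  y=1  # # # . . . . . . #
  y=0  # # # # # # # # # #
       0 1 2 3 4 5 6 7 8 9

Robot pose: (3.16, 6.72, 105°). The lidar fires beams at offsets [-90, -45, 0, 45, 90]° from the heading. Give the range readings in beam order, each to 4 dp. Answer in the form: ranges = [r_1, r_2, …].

beam 1: φ=-90°, α=15°
  d=(0.9659,0.2588)  start (3,6)  tX=0.8696 tY=1.0818  stride 1/|dx|=1.0353 1/|dy|=3.8637
    cross x-line → (4,6), t=0.8696 (wall)
  → r_1 = 0.8696
beam 2: φ=-45°, α=60°
  d=(0.5000,0.8660)  start (3,6)  tX=1.6800 tY=0.3233  stride 1/|dx|=2.0000 1/|dy|=1.1547
    cross y-line → (3,7), t=0.3233 (wall)
  → r_2 = 0.3233
beam 3: φ=0°, α=105°
  d=(-0.2588,0.9659)  start (3,6)  tX=0.6182 tY=0.2899  stride 1/|dx|=3.8637 1/|dy|=1.0353
    cross y-line → (3,7), t=0.2899 (wall)
  → r_3 = 0.2899
beam 4: φ=45°, α=150°
  d=(-0.8660,0.5000)  start (3,6)  tX=0.1848 tY=0.5600  stride 1/|dx|=1.1547 1/|dy|=2.0000
    cross x-line → (2,6), t=0.1848 (wall)
  → r_4 = 0.1848
beam 5: φ=90°, α=195°
  d=(-0.9659,-0.2588)  start (3,6)  tX=0.1656 tY=2.7819  stride 1/|dx|=1.0353 1/|dy|=3.8637
    cross x-line → (2,6), t=0.1656 (wall)
  → r_5 = 0.1656

ranges = [0.8696, 0.3233, 0.2899, 0.1848, 0.1656]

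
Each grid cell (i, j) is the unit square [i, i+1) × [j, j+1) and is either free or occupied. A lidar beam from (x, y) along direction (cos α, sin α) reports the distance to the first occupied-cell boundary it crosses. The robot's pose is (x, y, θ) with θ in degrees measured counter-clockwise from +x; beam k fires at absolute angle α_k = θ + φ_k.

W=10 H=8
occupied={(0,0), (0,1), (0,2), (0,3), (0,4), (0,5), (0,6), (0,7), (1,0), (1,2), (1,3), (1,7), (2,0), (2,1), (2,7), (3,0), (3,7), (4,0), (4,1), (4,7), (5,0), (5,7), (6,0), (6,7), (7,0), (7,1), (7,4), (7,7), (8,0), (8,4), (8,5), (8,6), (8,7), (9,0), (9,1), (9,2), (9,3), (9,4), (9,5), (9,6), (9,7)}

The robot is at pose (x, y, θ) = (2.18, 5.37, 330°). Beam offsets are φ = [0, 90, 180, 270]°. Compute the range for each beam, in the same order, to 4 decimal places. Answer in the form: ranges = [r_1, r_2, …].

beam 1: φ=0°, α=330°
  direction (0.8660, -0.5000); cell (2,5); t to first gridline: x 0.9469, y 0.7400 (then +1.1547 / +2.0000)
    (2,4) via y @ 0.7400
    (3,4) via x @ 0.9469
    (4,4) via x @ 2.1016
    (4,3) via y @ 2.7400
    (5,3) via x @ 3.2563
    (6,3) via x @ 4.4110
    (6,2) via y @ 4.7400
    (7,2) via x @ 5.5657
    (8,2) via x @ 6.7204
    (8,1) via y @ 6.7400
    (9,1) via x @ 7.8751  # hit
  → r_1 = 7.8751
beam 2: φ=90°, α=60°
  direction (0.5000, 0.8660); cell (2,5); t to first gridline: x 1.6400, y 0.7275 (then +2.0000 / +1.1547)
    (2,6) via y @ 0.7275
    (3,6) via x @ 1.6400
    (3,7) via y @ 1.8822  # hit
  → r_2 = 1.8822
beam 3: φ=180°, α=150°
  direction (-0.8660, 0.5000); cell (2,5); t to first gridline: x 0.2078, y 1.2600 (then +1.1547 / +2.0000)
    (1,5) via x @ 0.2078
    (1,6) via y @ 1.2600
    (0,6) via x @ 1.3625  # hit
  → r_3 = 1.3625
beam 4: φ=270°, α=240°
  direction (-0.5000, -0.8660); cell (2,5); t to first gridline: x 0.3600, y 0.4272 (then +2.0000 / +1.1547)
    (1,5) via x @ 0.3600
    (1,4) via y @ 0.4272
    (1,3) via y @ 1.5819  # hit
  → r_4 = 1.5819

ranges = [7.8751, 1.8822, 1.3625, 1.5819]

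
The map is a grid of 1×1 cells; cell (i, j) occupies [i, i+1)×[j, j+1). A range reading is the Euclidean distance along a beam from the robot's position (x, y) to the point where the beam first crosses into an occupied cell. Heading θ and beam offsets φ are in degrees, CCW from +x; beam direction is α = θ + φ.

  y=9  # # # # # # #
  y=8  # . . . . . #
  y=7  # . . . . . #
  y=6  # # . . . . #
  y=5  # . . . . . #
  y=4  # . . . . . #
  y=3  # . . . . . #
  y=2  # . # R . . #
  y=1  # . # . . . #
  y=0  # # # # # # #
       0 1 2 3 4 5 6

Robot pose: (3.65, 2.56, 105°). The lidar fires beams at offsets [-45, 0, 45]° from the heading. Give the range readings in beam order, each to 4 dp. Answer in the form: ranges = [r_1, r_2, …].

beam 1: φ=-45°, α=60°
  direction (0.5000, 0.8660); cell (3,2); t to first gridline: x 0.7000, y 0.5081 (then +2.0000 / +1.1547)
    (3,3) via y @ 0.5081
    (4,3) via x @ 0.7000
    (4,4) via y @ 1.6628
    (5,4) via x @ 2.7000
    (5,5) via y @ 2.8175
    (5,6) via y @ 3.9722
    (6,6) via x @ 4.7000  # hit
  → r_1 = 4.7000
beam 2: φ=0°, α=105°
  direction (-0.2588, 0.9659); cell (3,2); t to first gridline: x 2.5114, y 0.4555 (then +3.8637 / +1.0353)
    (3,3) via y @ 0.4555
    (3,4) via y @ 1.4908
    (2,4) via x @ 2.5114
    (2,5) via y @ 2.5261
    (2,6) via y @ 3.5614
    (2,7) via y @ 4.5966
    (2,8) via y @ 5.6319
    (1,8) via x @ 6.3751
    (1,9) via y @ 6.6672  # hit
  → r_2 = 6.6672
beam 3: φ=45°, α=150°
  direction (-0.8660, 0.5000); cell (3,2); t to first gridline: x 0.7506, y 0.8800 (then +1.1547 / +2.0000)
    (2,2) via x @ 0.7506  # hit
  → r_3 = 0.7506

ranges = [4.7000, 6.6672, 0.7506]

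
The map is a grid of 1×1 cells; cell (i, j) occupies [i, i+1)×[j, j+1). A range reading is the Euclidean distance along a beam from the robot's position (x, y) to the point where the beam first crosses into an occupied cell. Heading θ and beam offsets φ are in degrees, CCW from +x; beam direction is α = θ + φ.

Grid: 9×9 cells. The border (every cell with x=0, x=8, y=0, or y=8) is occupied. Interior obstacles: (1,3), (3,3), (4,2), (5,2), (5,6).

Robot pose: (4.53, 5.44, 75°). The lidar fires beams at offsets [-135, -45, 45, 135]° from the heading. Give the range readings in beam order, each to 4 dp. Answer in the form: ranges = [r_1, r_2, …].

beam 1: φ=-135°, α=300°
  dir = (cos 300°, sin 300°) = (0.5000, -0.8660); from cell (4,5)
  next x-line at t=0.9400, next y-line at t=0.5081; Δt_x=2.0000, Δt_y=1.1547
    y: enter (4,4) at t=0.5081
    x: enter (5,4) at t=0.9400
    y: enter (5,3) at t=1.6628
    y: enter (5,2) at t=2.8175 ← occupied
  → r_1 = 2.8175
beam 2: φ=-45°, α=30°
  dir = (cos 30°, sin 30°) = (0.8660, 0.5000); from cell (4,5)
  next x-line at t=0.5427, next y-line at t=1.1200; Δt_x=1.1547, Δt_y=2.0000
    x: enter (5,5) at t=0.5427
    y: enter (5,6) at t=1.1200 ← occupied
  → r_2 = 1.1200
beam 3: φ=45°, α=120°
  dir = (cos 120°, sin 120°) = (-0.5000, 0.8660); from cell (4,5)
  next x-line at t=1.0600, next y-line at t=0.6466; Δt_x=2.0000, Δt_y=1.1547
    y: enter (4,6) at t=0.6466
    x: enter (3,6) at t=1.0600
    y: enter (3,7) at t=1.8013
    y: enter (3,8) at t=2.9560 ← occupied
  → r_3 = 2.9560
beam 4: φ=135°, α=210°
  dir = (cos 210°, sin 210°) = (-0.8660, -0.5000); from cell (4,5)
  next x-line at t=0.6120, next y-line at t=0.8800; Δt_x=1.1547, Δt_y=2.0000
    x: enter (3,5) at t=0.6120
    y: enter (3,4) at t=0.8800
    x: enter (2,4) at t=1.7667
    y: enter (2,3) at t=2.8800
    x: enter (1,3) at t=2.9214 ← occupied
  → r_4 = 2.9214

ranges = [2.8175, 1.1200, 2.9560, 2.9214]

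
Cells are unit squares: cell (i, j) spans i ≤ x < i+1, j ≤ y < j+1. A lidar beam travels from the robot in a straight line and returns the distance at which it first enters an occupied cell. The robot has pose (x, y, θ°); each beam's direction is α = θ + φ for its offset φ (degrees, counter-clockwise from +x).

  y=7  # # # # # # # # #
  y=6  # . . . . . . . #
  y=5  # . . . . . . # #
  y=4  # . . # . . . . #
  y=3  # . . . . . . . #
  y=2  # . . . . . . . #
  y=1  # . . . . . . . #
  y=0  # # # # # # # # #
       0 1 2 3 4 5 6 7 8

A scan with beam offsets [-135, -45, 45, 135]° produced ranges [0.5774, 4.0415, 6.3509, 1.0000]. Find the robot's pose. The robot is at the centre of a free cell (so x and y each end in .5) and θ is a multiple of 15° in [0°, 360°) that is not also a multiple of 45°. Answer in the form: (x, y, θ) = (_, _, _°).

Candidates: 40 free-cell centres × 16 headings = 640 poses. Raycast each; keep the one whose scan matches to 4 dp.
  (5.5, 3.5, 255°): beam 1 = 4.0415 ≠ 0.5774 ✗
  (2.5, 1.5, 210°): beam 1 = 2.5882 ≠ 0.5774 ✗
  (5.5, 2.5, 345°): beam 1 = 3.0000 ≠ 0.5774 ✗
  …
  (4.5, 6.5, 255°): r_1=0.5774, r_2=4.0415, r_3=6.3509, r_4=1.0000 — all match ✓
Unique over the lattice → pose = (4.5, 6.5, 255°).

(x, y, θ) = (4.5, 6.5, 255°)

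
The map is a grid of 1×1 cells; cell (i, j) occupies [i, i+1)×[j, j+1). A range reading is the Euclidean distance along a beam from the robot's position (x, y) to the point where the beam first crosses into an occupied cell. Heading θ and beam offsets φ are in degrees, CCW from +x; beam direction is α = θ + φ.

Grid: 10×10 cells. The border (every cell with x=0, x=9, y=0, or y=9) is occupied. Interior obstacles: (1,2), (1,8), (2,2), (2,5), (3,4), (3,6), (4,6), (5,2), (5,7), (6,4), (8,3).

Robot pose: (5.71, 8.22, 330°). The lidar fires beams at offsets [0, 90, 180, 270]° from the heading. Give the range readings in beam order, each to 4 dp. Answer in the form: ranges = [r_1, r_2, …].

ranges = [3.7990, 0.9007, 1.5600, 0.2540]

beam 1: φ=0°, α=330°
  dir = (cos 330°, sin 330°) = (0.8660, -0.5000); from cell (5,8)
  next x-line at t=0.3349, next y-line at t=0.4400; Δt_x=1.1547, Δt_y=2.0000
    x: enter (6,8) at t=0.3349
    y: enter (6,7) at t=0.4400
    x: enter (7,7) at t=1.4896
    y: enter (7,6) at t=2.4400
    x: enter (8,6) at t=2.6443
    x: enter (9,6) at t=3.7990 ← occupied
  → r_1 = 3.7990
beam 2: φ=90°, α=60°
  dir = (cos 60°, sin 60°) = (0.5000, 0.8660); from cell (5,8)
  next x-line at t=0.5800, next y-line at t=0.9007; Δt_x=2.0000, Δt_y=1.1547
    x: enter (6,8) at t=0.5800
    y: enter (6,9) at t=0.9007 ← occupied
  → r_2 = 0.9007
beam 3: φ=180°, α=150°
  dir = (cos 150°, sin 150°) = (-0.8660, 0.5000); from cell (5,8)
  next x-line at t=0.8198, next y-line at t=1.5600; Δt_x=1.1547, Δt_y=2.0000
    x: enter (4,8) at t=0.8198
    y: enter (4,9) at t=1.5600 ← occupied
  → r_3 = 1.5600
beam 4: φ=270°, α=240°
  dir = (cos 240°, sin 240°) = (-0.5000, -0.8660); from cell (5,8)
  next x-line at t=1.4200, next y-line at t=0.2540; Δt_x=2.0000, Δt_y=1.1547
    y: enter (5,7) at t=0.2540 ← occupied
  → r_4 = 0.2540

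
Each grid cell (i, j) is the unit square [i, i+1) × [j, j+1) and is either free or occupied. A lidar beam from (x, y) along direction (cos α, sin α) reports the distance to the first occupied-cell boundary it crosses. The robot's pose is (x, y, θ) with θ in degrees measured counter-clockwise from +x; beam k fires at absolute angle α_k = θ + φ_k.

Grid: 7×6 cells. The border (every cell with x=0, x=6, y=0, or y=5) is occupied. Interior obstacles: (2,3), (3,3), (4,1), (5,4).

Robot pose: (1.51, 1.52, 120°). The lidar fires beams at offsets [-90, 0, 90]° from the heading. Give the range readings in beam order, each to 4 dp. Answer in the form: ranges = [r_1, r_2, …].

beam 1: φ=-90°, α=30°
  d=(0.8660,0.5000)  start (1,1)  tX=0.5658 tY=0.9600  stride 1/|dx|=1.1547 1/|dy|=2.0000
    cross x-line → (2,1), t=0.5658
    cross y-line → (2,2), t=0.9600
    cross x-line → (3,2), t=1.7205
    cross x-line → (4,2), t=2.8752
    cross y-line → (4,3), t=2.9600
    cross x-line → (5,3), t=4.0299
    cross y-line → (5,4), t=4.9600 (wall)
  → r_1 = 4.9600
beam 2: φ=0°, α=120°
  d=(-0.5000,0.8660)  start (1,1)  tX=1.0200 tY=0.5543  stride 1/|dx|=2.0000 1/|dy|=1.1547
    cross y-line → (1,2), t=0.5543
    cross x-line → (0,2), t=1.0200 (wall)
  → r_2 = 1.0200
beam 3: φ=90°, α=210°
  d=(-0.8660,-0.5000)  start (1,1)  tX=0.5889 tY=1.0400  stride 1/|dx|=1.1547 1/|dy|=2.0000
    cross x-line → (0,1), t=0.5889 (wall)
  → r_3 = 0.5889

ranges = [4.9600, 1.0200, 0.5889]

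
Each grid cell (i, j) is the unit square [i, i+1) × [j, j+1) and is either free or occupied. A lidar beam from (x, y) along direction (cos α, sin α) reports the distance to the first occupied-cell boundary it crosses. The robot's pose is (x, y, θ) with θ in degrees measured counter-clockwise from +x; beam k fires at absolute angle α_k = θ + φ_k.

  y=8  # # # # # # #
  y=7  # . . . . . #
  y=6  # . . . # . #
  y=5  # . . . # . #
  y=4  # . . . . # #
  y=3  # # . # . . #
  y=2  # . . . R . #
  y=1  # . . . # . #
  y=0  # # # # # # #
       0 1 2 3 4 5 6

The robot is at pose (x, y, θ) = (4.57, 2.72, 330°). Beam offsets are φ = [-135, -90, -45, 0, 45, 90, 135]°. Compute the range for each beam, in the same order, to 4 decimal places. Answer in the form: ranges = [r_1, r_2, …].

ranges = [3.6959, 0.8314, 0.7454, 1.6512, 1.4804, 1.4780, 5.4663]

beam 1: φ=-135°, α=195°
  dir = (cos 195°, sin 195°) = (-0.9659, -0.2588); from cell (4,2)
  next x-line at t=0.5901, next y-line at t=2.7819; Δt_x=1.0353, Δt_y=3.8637
    x: enter (3,2) at t=0.5901
    x: enter (2,2) at t=1.6254
    x: enter (1,2) at t=2.6607
    y: enter (1,1) at t=2.7819
    x: enter (0,1) at t=3.6959 ← occupied
  → r_1 = 3.6959
beam 2: φ=-90°, α=240°
  dir = (cos 240°, sin 240°) = (-0.5000, -0.8660); from cell (4,2)
  next x-line at t=1.1400, next y-line at t=0.8314; Δt_x=2.0000, Δt_y=1.1547
    y: enter (4,1) at t=0.8314 ← occupied
  → r_2 = 0.8314
beam 3: φ=-45°, α=285°
  dir = (cos 285°, sin 285°) = (0.2588, -0.9659); from cell (4,2)
  next x-line at t=1.6614, next y-line at t=0.7454; Δt_x=3.8637, Δt_y=1.0353
    y: enter (4,1) at t=0.7454 ← occupied
  → r_3 = 0.7454
beam 4: φ=0°, α=330°
  dir = (cos 330°, sin 330°) = (0.8660, -0.5000); from cell (4,2)
  next x-line at t=0.4965, next y-line at t=1.4400; Δt_x=1.1547, Δt_y=2.0000
    x: enter (5,2) at t=0.4965
    y: enter (5,1) at t=1.4400
    x: enter (6,1) at t=1.6512 ← occupied
  → r_4 = 1.6512
beam 5: φ=45°, α=15°
  dir = (cos 15°, sin 15°) = (0.9659, 0.2588); from cell (4,2)
  next x-line at t=0.4452, next y-line at t=1.0818; Δt_x=1.0353, Δt_y=3.8637
    x: enter (5,2) at t=0.4452
    y: enter (5,3) at t=1.0818
    x: enter (6,3) at t=1.4804 ← occupied
  → r_5 = 1.4804
beam 6: φ=90°, α=60°
  dir = (cos 60°, sin 60°) = (0.5000, 0.8660); from cell (4,2)
  next x-line at t=0.8600, next y-line at t=0.3233; Δt_x=2.0000, Δt_y=1.1547
    y: enter (4,3) at t=0.3233
    x: enter (5,3) at t=0.8600
    y: enter (5,4) at t=1.4780 ← occupied
  → r_6 = 1.4780
beam 7: φ=135°, α=105°
  dir = (cos 105°, sin 105°) = (-0.2588, 0.9659); from cell (4,2)
  next x-line at t=2.2023, next y-line at t=0.2899; Δt_x=3.8637, Δt_y=1.0353
    y: enter (4,3) at t=0.2899
    y: enter (4,4) at t=1.3252
    x: enter (3,4) at t=2.2023
    y: enter (3,5) at t=2.3604
    y: enter (3,6) at t=3.3957
    y: enter (3,7) at t=4.4310
    y: enter (3,8) at t=5.4663 ← occupied
  → r_7 = 5.4663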